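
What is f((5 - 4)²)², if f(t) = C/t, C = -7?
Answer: 49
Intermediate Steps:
f(t) = -7/t
f((5 - 4)²)² = (-7/(5 - 4)²)² = (-7/(1²))² = (-7/1)² = (-7*1)² = (-7)² = 49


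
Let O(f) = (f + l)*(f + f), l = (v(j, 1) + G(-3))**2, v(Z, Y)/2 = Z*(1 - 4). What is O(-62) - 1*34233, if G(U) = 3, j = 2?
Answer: -36589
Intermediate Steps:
v(Z, Y) = -6*Z (v(Z, Y) = 2*(Z*(1 - 4)) = 2*(Z*(-3)) = 2*(-3*Z) = -6*Z)
l = 81 (l = (-6*2 + 3)**2 = (-12 + 3)**2 = (-9)**2 = 81)
O(f) = 2*f*(81 + f) (O(f) = (f + 81)*(f + f) = (81 + f)*(2*f) = 2*f*(81 + f))
O(-62) - 1*34233 = 2*(-62)*(81 - 62) - 1*34233 = 2*(-62)*19 - 34233 = -2356 - 34233 = -36589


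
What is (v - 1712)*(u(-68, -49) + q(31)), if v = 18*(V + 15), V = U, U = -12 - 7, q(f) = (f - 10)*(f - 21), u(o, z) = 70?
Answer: -499520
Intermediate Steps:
q(f) = (-21 + f)*(-10 + f) (q(f) = (-10 + f)*(-21 + f) = (-21 + f)*(-10 + f))
U = -19
V = -19
v = -72 (v = 18*(-19 + 15) = 18*(-4) = -72)
(v - 1712)*(u(-68, -49) + q(31)) = (-72 - 1712)*(70 + (210 + 31**2 - 31*31)) = -1784*(70 + (210 + 961 - 961)) = -1784*(70 + 210) = -1784*280 = -499520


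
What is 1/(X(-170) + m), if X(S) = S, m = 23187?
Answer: 1/23017 ≈ 4.3446e-5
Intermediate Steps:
1/(X(-170) + m) = 1/(-170 + 23187) = 1/23017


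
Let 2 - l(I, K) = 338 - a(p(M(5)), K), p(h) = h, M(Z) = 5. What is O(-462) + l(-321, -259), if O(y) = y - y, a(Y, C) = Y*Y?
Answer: -311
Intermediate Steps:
a(Y, C) = Y²
l(I, K) = -311 (l(I, K) = 2 - (338 - 1*5²) = 2 - (338 - 1*25) = 2 - (338 - 25) = 2 - 1*313 = 2 - 313 = -311)
O(y) = 0
O(-462) + l(-321, -259) = 0 - 311 = -311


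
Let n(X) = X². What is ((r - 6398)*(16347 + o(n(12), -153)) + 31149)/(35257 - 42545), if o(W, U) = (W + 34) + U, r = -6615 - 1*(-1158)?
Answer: 194058911/7288 ≈ 26627.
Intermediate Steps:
r = -5457 (r = -6615 + 1158 = -5457)
o(W, U) = 34 + U + W (o(W, U) = (34 + W) + U = 34 + U + W)
((r - 6398)*(16347 + o(n(12), -153)) + 31149)/(35257 - 42545) = ((-5457 - 6398)*(16347 + (34 - 153 + 12²)) + 31149)/(35257 - 42545) = (-11855*(16347 + (34 - 153 + 144)) + 31149)/(-7288) = (-11855*(16347 + 25) + 31149)*(-1/7288) = (-11855*16372 + 31149)*(-1/7288) = (-194090060 + 31149)*(-1/7288) = -194058911*(-1/7288) = 194058911/7288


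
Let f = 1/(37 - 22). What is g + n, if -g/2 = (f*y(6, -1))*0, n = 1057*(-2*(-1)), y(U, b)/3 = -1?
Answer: 2114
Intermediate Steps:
f = 1/15 ≈ 0.066667
y(U, b) = -3 (y(U, b) = 3*(-1) = -3)
n = 2114 (n = 1057*2 = 2114)
g = 0 (g = -2*(1/15)*(-3)*0 = -(-2)*0/5 = -2*0 = 0)
g + n = 0 + 2114 = 2114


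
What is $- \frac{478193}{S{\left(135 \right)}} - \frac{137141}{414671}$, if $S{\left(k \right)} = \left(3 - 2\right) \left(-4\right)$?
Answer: $\frac{6837662791}{57196} \approx 1.1955 \cdot 10^{5}$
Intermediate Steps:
$S{\left(k \right)} = -4$ ($S{\left(k \right)} = 1 \left(-4\right) = -4$)
$- \frac{478193}{S{\left(135 \right)}} - \frac{137141}{414671} = - \frac{478193}{-4} - \frac{137141}{414671} = \left(-478193\right) \left(- \frac{1}{4}\right) - \frac{4729}{14299} = \frac{478193}{4} - \frac{4729}{14299} = \frac{6837662791}{57196}$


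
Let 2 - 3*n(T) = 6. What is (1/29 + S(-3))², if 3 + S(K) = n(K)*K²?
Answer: 188356/841 ≈ 223.97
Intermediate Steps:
n(T) = -4/3 (n(T) = ⅔ - ⅓*6 = ⅔ - 2 = -4/3)
S(K) = -3 - 4*K²/3
(1/29 + S(-3))² = (1/29 + (-3 - 4/3*(-3)²))² = (1/29 + (-3 - 4/3*9))² = (1/29 + (-3 - 12))² = (1/29 - 15)² = (-434/29)² = 188356/841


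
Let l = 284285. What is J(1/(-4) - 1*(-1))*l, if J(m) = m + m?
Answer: 852855/2 ≈ 4.2643e+5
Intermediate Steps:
J(m) = 2*m
J(1/(-4) - 1*(-1))*l = (2*(1/(-4) - 1*(-1)))*284285 = (2*(-¼ + 1))*284285 = (2*(¾))*284285 = (3/2)*284285 = 852855/2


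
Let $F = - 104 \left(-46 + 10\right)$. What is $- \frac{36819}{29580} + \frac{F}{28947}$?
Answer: $- \frac{106116897}{95139140} \approx -1.1154$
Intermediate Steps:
$F = 3744$ ($F = \left(-104\right) \left(-36\right) = 3744$)
$- \frac{36819}{29580} + \frac{F}{28947} = - \frac{36819}{29580} + \frac{3744}{28947} = \left(-36819\right) \frac{1}{29580} + 3744 \cdot \frac{1}{28947} = - \frac{12273}{9860} + \frac{1248}{9649} = - \frac{106116897}{95139140}$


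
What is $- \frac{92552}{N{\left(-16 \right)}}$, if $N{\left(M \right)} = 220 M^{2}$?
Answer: $- \frac{11569}{7040} \approx -1.6433$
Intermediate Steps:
$- \frac{92552}{N{\left(-16 \right)}} = - \frac{92552}{220 \left(-16\right)^{2}} = - \frac{92552}{220 \cdot 256} = - \frac{92552}{56320} = \left(-92552\right) \frac{1}{56320} = - \frac{11569}{7040}$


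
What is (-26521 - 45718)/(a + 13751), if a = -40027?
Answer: 72239/26276 ≈ 2.7492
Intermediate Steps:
(-26521 - 45718)/(a + 13751) = (-26521 - 45718)/(-40027 + 13751) = -72239/(-26276) = -72239*(-1/26276) = 72239/26276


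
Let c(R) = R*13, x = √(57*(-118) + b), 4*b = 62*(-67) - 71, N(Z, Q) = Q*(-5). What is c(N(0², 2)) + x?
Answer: -130 + I*√31129/2 ≈ -130.0 + 88.217*I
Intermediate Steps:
N(Z, Q) = -5*Q
b = -4225/4 (b = (62*(-67) - 71)/4 = (-4154 - 71)/4 = (¼)*(-4225) = -4225/4 ≈ -1056.3)
x = I*√31129/2 (x = √(57*(-118) - 4225/4) = √(-6726 - 4225/4) = √(-31129/4) = I*√31129/2 ≈ 88.217*I)
c(R) = 13*R
c(N(0², 2)) + x = 13*(-5*2) + I*√31129/2 = 13*(-10) + I*√31129/2 = -130 + I*√31129/2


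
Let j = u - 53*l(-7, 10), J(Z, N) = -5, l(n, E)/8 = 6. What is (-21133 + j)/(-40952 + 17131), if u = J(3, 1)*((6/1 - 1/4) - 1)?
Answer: 94803/95284 ≈ 0.99495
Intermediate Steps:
l(n, E) = 48 (l(n, E) = 8*6 = 48)
u = -95/4 (u = -5*((6/1 - 1/4) - 1) = -5*((6*1 - 1*¼) - 1) = -5*((6 - ¼) - 1) = -5*(23/4 - 1) = -5*19/4 = -95/4 ≈ -23.750)
j = -10271/4 (j = -95/4 - 53*48 = -95/4 - 2544 = -10271/4 ≈ -2567.8)
(-21133 + j)/(-40952 + 17131) = (-21133 - 10271/4)/(-40952 + 17131) = -94803/4/(-23821) = -94803/4*(-1/23821) = 94803/95284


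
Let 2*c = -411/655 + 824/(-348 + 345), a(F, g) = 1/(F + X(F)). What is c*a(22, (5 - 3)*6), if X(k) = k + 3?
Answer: -540953/184710 ≈ -2.9287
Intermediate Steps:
X(k) = 3 + k
a(F, g) = 1/(3 + 2*F) (a(F, g) = 1/(F + (3 + F)) = 1/(3 + 2*F))
c = -540953/3930 (c = (-411/655 + 824/(-348 + 345))/2 = (-411*1/655 + 824/(-3))/2 = (-411/655 + 824*(-⅓))/2 = (-411/655 - 824/3)/2 = (½)*(-540953/1965) = -540953/3930 ≈ -137.65)
c*a(22, (5 - 3)*6) = -540953/(3930*(3 + 2*22)) = -540953/(3930*(3 + 44)) = -540953/3930/47 = -540953/3930*1/47 = -540953/184710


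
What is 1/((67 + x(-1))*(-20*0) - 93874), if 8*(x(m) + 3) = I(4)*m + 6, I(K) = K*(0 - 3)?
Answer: -1/93874 ≈ -1.0653e-5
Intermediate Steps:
I(K) = -3*K (I(K) = K*(-3) = -3*K)
x(m) = -9/4 - 3*m/2 (x(m) = -3 + ((-3*4)*m + 6)/8 = -3 + (-12*m + 6)/8 = -3 + (6 - 12*m)/8 = -3 + (¾ - 3*m/2) = -9/4 - 3*m/2)
1/((67 + x(-1))*(-20*0) - 93874) = 1/((67 + (-9/4 - 3/2*(-1)))*(-20*0) - 93874) = 1/((67 + (-9/4 + 3/2))*0 - 93874) = 1/((67 - ¾)*0 - 93874) = 1/((265/4)*0 - 93874) = 1/(0 - 93874) = 1/(-93874) = -1/93874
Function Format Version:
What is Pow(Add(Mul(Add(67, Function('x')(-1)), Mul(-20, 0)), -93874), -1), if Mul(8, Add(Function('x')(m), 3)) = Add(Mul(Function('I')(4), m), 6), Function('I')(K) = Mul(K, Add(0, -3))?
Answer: Rational(-1, 93874) ≈ -1.0653e-5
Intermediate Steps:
Function('I')(K) = Mul(-3, K) (Function('I')(K) = Mul(K, -3) = Mul(-3, K))
Function('x')(m) = Add(Rational(-9, 4), Mul(Rational(-3, 2), m)) (Function('x')(m) = Add(-3, Mul(Rational(1, 8), Add(Mul(Mul(-3, 4), m), 6))) = Add(-3, Mul(Rational(1, 8), Add(Mul(-12, m), 6))) = Add(-3, Mul(Rational(1, 8), Add(6, Mul(-12, m)))) = Add(-3, Add(Rational(3, 4), Mul(Rational(-3, 2), m))) = Add(Rational(-9, 4), Mul(Rational(-3, 2), m)))
Pow(Add(Mul(Add(67, Function('x')(-1)), Mul(-20, 0)), -93874), -1) = Pow(Add(Mul(Add(67, Add(Rational(-9, 4), Mul(Rational(-3, 2), -1))), Mul(-20, 0)), -93874), -1) = Pow(Add(Mul(Add(67, Add(Rational(-9, 4), Rational(3, 2))), 0), -93874), -1) = Pow(Add(Mul(Add(67, Rational(-3, 4)), 0), -93874), -1) = Pow(Add(Mul(Rational(265, 4), 0), -93874), -1) = Pow(Add(0, -93874), -1) = Pow(-93874, -1) = Rational(-1, 93874)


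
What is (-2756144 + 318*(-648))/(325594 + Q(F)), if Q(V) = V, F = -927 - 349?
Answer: -1481104/162159 ≈ -9.1337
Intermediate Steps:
F = -1276
(-2756144 + 318*(-648))/(325594 + Q(F)) = (-2756144 + 318*(-648))/(325594 - 1276) = (-2756144 - 206064)/324318 = -2962208*1/324318 = -1481104/162159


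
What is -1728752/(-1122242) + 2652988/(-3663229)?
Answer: 1677759950556/2055514719709 ≈ 0.81622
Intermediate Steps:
-1728752/(-1122242) + 2652988/(-3663229) = -1728752*(-1/1122242) + 2652988*(-1/3663229) = 864376/561121 - 2652988/3663229 = 1677759950556/2055514719709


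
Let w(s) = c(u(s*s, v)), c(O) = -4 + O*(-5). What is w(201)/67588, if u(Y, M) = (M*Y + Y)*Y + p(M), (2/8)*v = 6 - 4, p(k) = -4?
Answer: -73450836029/67588 ≈ -1.0867e+6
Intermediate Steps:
v = 8 (v = 4*(6 - 4) = 4*2 = 8)
u(Y, M) = -4 + Y*(Y + M*Y) (u(Y, M) = (M*Y + Y)*Y - 4 = (Y + M*Y)*Y - 4 = Y*(Y + M*Y) - 4 = -4 + Y*(Y + M*Y))
c(O) = -4 - 5*O
w(s) = 16 - 45*s⁴ (w(s) = -4 - 5*(-4 + (s*s)² + 8*(s*s)²) = -4 - 5*(-4 + (s²)² + 8*(s²)²) = -4 - 5*(-4 + s⁴ + 8*s⁴) = -4 - 5*(-4 + 9*s⁴) = -4 + (20 - 45*s⁴) = 16 - 45*s⁴)
w(201)/67588 = (16 - 45*201⁴)/67588 = (16 - 45*1632240801)*(1/67588) = (16 - 73450836045)*(1/67588) = -73450836029*1/67588 = -73450836029/67588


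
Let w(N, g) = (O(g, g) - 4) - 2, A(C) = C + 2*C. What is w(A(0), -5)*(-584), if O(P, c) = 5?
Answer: 584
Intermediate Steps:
A(C) = 3*C
w(N, g) = -1 (w(N, g) = (5 - 4) - 2 = 1 - 2 = -1)
w(A(0), -5)*(-584) = -1*(-584) = 584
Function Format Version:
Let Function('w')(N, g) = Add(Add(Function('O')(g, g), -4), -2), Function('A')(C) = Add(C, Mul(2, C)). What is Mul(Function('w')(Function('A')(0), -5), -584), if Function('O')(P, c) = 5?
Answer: 584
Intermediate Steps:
Function('A')(C) = Mul(3, C)
Function('w')(N, g) = -1 (Function('w')(N, g) = Add(Add(5, -4), -2) = Add(1, -2) = -1)
Mul(Function('w')(Function('A')(0), -5), -584) = Mul(-1, -584) = 584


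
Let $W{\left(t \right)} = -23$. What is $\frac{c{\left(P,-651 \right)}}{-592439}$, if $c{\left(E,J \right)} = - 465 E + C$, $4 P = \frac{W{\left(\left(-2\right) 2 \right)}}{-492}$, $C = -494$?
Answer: $\frac{327629}{388639984} \approx 0.00084301$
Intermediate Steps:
$P = \frac{23}{1968}$ ($P = \frac{\left(-23\right) \frac{1}{-492}}{4} = \frac{\left(-23\right) \left(- \frac{1}{492}\right)}{4} = \frac{1}{4} \cdot \frac{23}{492} = \frac{23}{1968} \approx 0.011687$)
$c{\left(E,J \right)} = -494 - 465 E$ ($c{\left(E,J \right)} = - 465 E - 494 = -494 - 465 E$)
$\frac{c{\left(P,-651 \right)}}{-592439} = \frac{-494 - \frac{3565}{656}}{-592439} = \left(-494 - \frac{3565}{656}\right) \left(- \frac{1}{592439}\right) = \left(- \frac{327629}{656}\right) \left(- \frac{1}{592439}\right) = \frac{327629}{388639984}$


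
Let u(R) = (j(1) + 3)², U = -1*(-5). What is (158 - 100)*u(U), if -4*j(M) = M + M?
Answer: 725/2 ≈ 362.50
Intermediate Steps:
U = 5
j(M) = -M/2 (j(M) = -(M + M)/4 = -M/2)
u(R) = 25/4 (u(R) = (-½*1 + 3)² = (-½ + 3)² = (5/2)² = 25/4)
(158 - 100)*u(U) = (158 - 100)*(25/4) = 58*(25/4) = 725/2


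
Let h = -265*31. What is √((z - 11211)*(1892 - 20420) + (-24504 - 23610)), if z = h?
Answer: √359876814 ≈ 18970.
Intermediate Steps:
h = -8215
z = -8215
√((z - 11211)*(1892 - 20420) + (-24504 - 23610)) = √((-8215 - 11211)*(1892 - 20420) + (-24504 - 23610)) = √(-19426*(-18528) - 48114) = √(359924928 - 48114) = √359876814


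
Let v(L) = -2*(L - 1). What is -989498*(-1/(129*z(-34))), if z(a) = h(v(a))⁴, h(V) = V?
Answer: 494749/1548645000 ≈ 0.00031947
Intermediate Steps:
v(L) = 2 - 2*L (v(L) = -2*(-1 + L) = 2 - 2*L)
z(a) = (2 - 2*a)⁴
-989498*(-1/(129*z(-34))) = -989498*(-1/(2064*(-1 - 34)⁴)) = -989498/((-2064*(-35)⁴)) = -989498/((-2064*1500625)) = -989498/((-129*24010000)) = -989498/(-3097290000) = -989498*(-1/3097290000) = 494749/1548645000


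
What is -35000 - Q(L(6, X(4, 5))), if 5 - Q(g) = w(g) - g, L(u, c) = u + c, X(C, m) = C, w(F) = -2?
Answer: -35017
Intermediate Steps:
L(u, c) = c + u
Q(g) = 7 + g (Q(g) = 5 - (-2 - g) = 5 + (2 + g) = 7 + g)
-35000 - Q(L(6, X(4, 5))) = -35000 - (7 + (4 + 6)) = -35000 - (7 + 10) = -35000 - 1*17 = -35000 - 17 = -35017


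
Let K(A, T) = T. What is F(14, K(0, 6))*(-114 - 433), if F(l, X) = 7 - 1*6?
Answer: -547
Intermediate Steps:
F(l, X) = 1 (F(l, X) = 7 - 6 = 1)
F(14, K(0, 6))*(-114 - 433) = 1*(-114 - 433) = 1*(-547) = -547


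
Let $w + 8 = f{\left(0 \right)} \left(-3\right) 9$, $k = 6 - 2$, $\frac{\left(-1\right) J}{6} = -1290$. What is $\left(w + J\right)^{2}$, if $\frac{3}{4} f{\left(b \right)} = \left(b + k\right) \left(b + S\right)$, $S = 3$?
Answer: $53290000$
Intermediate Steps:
$J = 7740$ ($J = \left(-6\right) \left(-1290\right) = 7740$)
$k = 4$ ($k = 6 - 2 = 4$)
$f{\left(b \right)} = \frac{4 \left(3 + b\right) \left(4 + b\right)}{3}$ ($f{\left(b \right)} = \frac{4 \left(b + 4\right) \left(b + 3\right)}{3} = \frac{4 \left(4 + b\right) \left(3 + b\right)}{3} = \frac{4 \left(3 + b\right) \left(4 + b\right)}{3}$)
$w = -440$ ($w = -8 + \left(16 + \frac{4 \cdot 0^{2}}{3} + \frac{28}{3} \cdot 0\right) \left(-3\right) 9 = -8 + \left(16 + \frac{4}{3} \cdot 0 + 0\right) \left(-3\right) 9 = -8 + \left(16 + 0 + 0\right) \left(-3\right) 9 = -8 + 16 \left(-3\right) 9 = -8 - 432 = -440$)
$\left(w + J\right)^{2} = \left(-440 + 7740\right)^{2} = 7300^{2} = 53290000$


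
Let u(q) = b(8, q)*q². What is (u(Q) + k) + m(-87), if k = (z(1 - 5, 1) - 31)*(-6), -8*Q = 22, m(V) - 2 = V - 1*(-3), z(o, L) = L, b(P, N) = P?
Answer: 317/2 ≈ 158.50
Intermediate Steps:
m(V) = 5 + V (m(V) = 2 + (V - 1*(-3)) = 2 + (V + 3) = 2 + (3 + V) = 5 + V)
Q = -11/4 (Q = -⅛*22 = -11/4 ≈ -2.7500)
u(q) = 8*q²
k = 180 (k = (1 - 31)*(-6) = -30*(-6) = 180)
(u(Q) + k) + m(-87) = (8*(-11/4)² + 180) + (5 - 87) = (8*(121/16) + 180) - 82 = (121/2 + 180) - 82 = 481/2 - 82 = 317/2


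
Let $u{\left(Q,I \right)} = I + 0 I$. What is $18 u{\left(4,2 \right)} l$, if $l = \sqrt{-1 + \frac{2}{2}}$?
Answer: $0$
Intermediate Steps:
$u{\left(Q,I \right)} = I$ ($u{\left(Q,I \right)} = I + 0 = I$)
$l = 0$ ($l = \sqrt{-1 + 2 \cdot \frac{1}{2}} = \sqrt{-1 + 1} = \sqrt{0} = 0$)
$18 u{\left(4,2 \right)} l = 18 \cdot 2 \cdot 0 = 36 \cdot 0 = 0$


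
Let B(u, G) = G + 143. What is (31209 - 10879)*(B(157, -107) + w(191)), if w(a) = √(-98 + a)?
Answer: 731880 + 20330*√93 ≈ 9.2794e+5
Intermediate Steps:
B(u, G) = 143 + G
(31209 - 10879)*(B(157, -107) + w(191)) = (31209 - 10879)*((143 - 107) + √(-98 + 191)) = 20330*(36 + √93) = 731880 + 20330*√93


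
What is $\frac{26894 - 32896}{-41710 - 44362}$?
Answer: $\frac{3001}{43036} \approx 0.069732$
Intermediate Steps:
$\frac{26894 - 32896}{-41710 - 44362} = - \frac{6002}{-86072} = \left(-6002\right) \left(- \frac{1}{86072}\right) = \frac{3001}{43036}$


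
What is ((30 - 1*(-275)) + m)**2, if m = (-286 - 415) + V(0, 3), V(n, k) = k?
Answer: 154449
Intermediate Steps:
m = -698 (m = (-286 - 415) + 3 = -701 + 3 = -698)
((30 - 1*(-275)) + m)**2 = ((30 - 1*(-275)) - 698)**2 = ((30 + 275) - 698)**2 = (305 - 698)**2 = (-393)**2 = 154449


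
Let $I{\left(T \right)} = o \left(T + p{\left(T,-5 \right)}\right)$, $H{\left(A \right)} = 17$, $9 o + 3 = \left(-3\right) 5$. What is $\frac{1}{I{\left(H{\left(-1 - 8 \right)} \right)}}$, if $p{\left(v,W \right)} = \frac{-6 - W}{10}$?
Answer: $- \frac{5}{169} \approx -0.029586$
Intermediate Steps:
$o = -2$ ($o = - \frac{1}{3} + \frac{\left(-3\right) 5}{9} = - \frac{1}{3} + \frac{1}{9} \left(-15\right) = - \frac{1}{3} - \frac{5}{3} = -2$)
$p{\left(v,W \right)} = - \frac{3}{5} - \frac{W}{10}$ ($p{\left(v,W \right)} = \left(-6 - W\right) \frac{1}{10} = - \frac{3}{5} - \frac{W}{10}$)
$I{\left(T \right)} = \frac{1}{5} - 2 T$ ($I{\left(T \right)} = - 2 \left(T - \frac{1}{10}\right) = - 2 \left(- \frac{1}{10} + T\right) = \frac{1}{5} - 2 T$)
$\frac{1}{I{\left(H{\left(-1 - 8 \right)} \right)}} = \frac{1}{\frac{1}{5} - 34} = \frac{1}{- \frac{169}{5}} = - \frac{5}{169}$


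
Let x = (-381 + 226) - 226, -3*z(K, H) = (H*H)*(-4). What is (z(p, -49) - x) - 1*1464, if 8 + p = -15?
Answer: 6355/3 ≈ 2118.3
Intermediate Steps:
p = -23 (p = -8 - 15 = -23)
z(K, H) = 4*H²/3 (z(K, H) = -H*H*(-4)/3 = -H²*(-4)/3 = -(-4)*H²/3 = 4*H²/3)
x = -381 (x = -155 - 226 = -381)
(z(p, -49) - x) - 1*1464 = ((4/3)*(-49)² - 1*(-381)) - 1*1464 = ((4/3)*2401 + 381) - 1464 = (9604/3 + 381) - 1464 = 10747/3 - 1464 = 6355/3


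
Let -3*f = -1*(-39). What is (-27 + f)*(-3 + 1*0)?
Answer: 120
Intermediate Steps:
f = -13 (f = -(-1)*(-39)/3 = -⅓*39 = -13)
(-27 + f)*(-3 + 1*0) = (-27 - 13)*(-3 + 1*0) = -40*(-3 + 0) = -40*(-3) = 120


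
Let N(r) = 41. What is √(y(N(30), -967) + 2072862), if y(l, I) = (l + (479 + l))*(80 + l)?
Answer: √2140743 ≈ 1463.1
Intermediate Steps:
y(l, I) = (80 + l)*(479 + 2*l) (y(l, I) = (479 + 2*l)*(80 + l) = (80 + l)*(479 + 2*l))
√(y(N(30), -967) + 2072862) = √((38320 + 2*41² + 639*41) + 2072862) = √((38320 + 2*1681 + 26199) + 2072862) = √((38320 + 3362 + 26199) + 2072862) = √(67881 + 2072862) = √2140743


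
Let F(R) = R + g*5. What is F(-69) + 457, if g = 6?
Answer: 418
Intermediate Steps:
F(R) = 30 + R (F(R) = R + 6*5 = R + 30 = 30 + R)
F(-69) + 457 = (30 - 69) + 457 = -39 + 457 = 418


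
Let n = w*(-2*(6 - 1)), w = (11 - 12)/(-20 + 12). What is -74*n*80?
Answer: 7400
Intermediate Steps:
w = ⅛ (w = -1/(-8) = -1*(-⅛) = ⅛ ≈ 0.12500)
n = -5/4 (n = (-2*(6 - 1))/8 = (-2*5)/8 = (⅛)*(-10) = -5/4 ≈ -1.2500)
-74*n*80 = -74*(-5/4)*80 = (185/2)*80 = 7400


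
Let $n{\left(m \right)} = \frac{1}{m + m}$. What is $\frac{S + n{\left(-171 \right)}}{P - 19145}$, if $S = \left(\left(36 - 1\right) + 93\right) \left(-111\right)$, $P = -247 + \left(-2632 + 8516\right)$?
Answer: $\frac{4859137}{4619736} \approx 1.0518$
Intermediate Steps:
$n{\left(m \right)} = \frac{1}{2 m}$
$P = 5637$ ($P = -247 + 5884 = 5637$)
$S = -14208$ ($S = \left(\left(36 - 1\right) + 93\right) \left(-111\right) = \left(35 + 93\right) \left(-111\right) = 128 \left(-111\right) = -14208$)
$\frac{S + n{\left(-171 \right)}}{P - 19145} = \frac{-14208 + \frac{1}{2 \left(-171\right)}}{5637 - 19145} = \frac{-14208 + \frac{1}{2} \left(- \frac{1}{171}\right)}{-13508} = \left(-14208 - \frac{1}{342}\right) \left(- \frac{1}{13508}\right) = \left(- \frac{4859137}{342}\right) \left(- \frac{1}{13508}\right) = \frac{4859137}{4619736}$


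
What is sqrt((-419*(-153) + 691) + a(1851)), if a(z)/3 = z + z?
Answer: 8*sqrt(1186) ≈ 275.51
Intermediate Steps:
a(z) = 6*z (a(z) = 3*(z + z) = 3*(2*z) = 6*z)
sqrt((-419*(-153) + 691) + a(1851)) = sqrt((-419*(-153) + 691) + 6*1851) = sqrt((64107 + 691) + 11106) = sqrt(64798 + 11106) = sqrt(75904) = 8*sqrt(1186)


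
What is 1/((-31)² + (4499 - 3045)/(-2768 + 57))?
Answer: 2711/2603817 ≈ 0.0010412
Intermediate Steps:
1/((-31)² + (4499 - 3045)/(-2768 + 57)) = 1/(961 + 1454/(-2711)) = 1/(961 + 1454*(-1/2711)) = 1/(961 - 1454/2711) = 1/(2603817/2711) = 2711/2603817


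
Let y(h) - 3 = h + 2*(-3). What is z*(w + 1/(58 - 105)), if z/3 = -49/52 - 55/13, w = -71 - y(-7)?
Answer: 578619/611 ≈ 947.00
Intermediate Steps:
y(h) = -3 + h (y(h) = 3 + (h + 2*(-3)) = 3 + (h - 6) = 3 + (-6 + h) = -3 + h)
w = -61 (w = -71 - (-3 - 7) = -71 - 1*(-10) = -71 + 10 = -61)
z = -807/52 (z = 3*(-49/52 - 55/13) = 3*(-269/52) = -807/52 ≈ -15.519)
z*(w + 1/(58 - 105)) = -807*(-61 + 1/(58 - 105))/52 = -807*(-61 + 1/(-47))/52 = -807*(-61 - 1/47)/52 = -807/52*(-2868/47) = 578619/611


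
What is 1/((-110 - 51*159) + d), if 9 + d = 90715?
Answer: 1/82487 ≈ 1.2123e-5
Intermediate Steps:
d = 90706 (d = -9 + 90715 = 90706)
1/((-110 - 51*159) + d) = 1/((-110 - 51*159) + 90706) = 1/((-110 - 8109) + 90706) = 1/(-8219 + 90706) = 1/82487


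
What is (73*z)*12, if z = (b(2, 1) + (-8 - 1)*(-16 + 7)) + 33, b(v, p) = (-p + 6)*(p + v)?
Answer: 113004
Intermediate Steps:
b(v, p) = (6 - p)*(p + v)
z = 129 (z = ((-1*1**2 + 6*1 + 6*2 - 1*1*2) + (-8 - 1)*(-16 + 7)) + 33 = ((-1*1 + 6 + 12 - 2) - 9*(-9)) + 33 = ((-1 + 6 + 12 - 2) + 81) + 33 = (15 + 81) + 33 = 96 + 33 = 129)
(73*z)*12 = (73*129)*12 = 9417*12 = 113004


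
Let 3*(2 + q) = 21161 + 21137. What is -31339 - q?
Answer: -136309/3 ≈ -45436.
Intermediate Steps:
q = 42292/3 (q = -2 + (21161 + 21137)/3 = -2 + (⅓)*42298 = -2 + 42298/3 = 42292/3 ≈ 14097.)
-31339 - q = -31339 - 1*42292/3 = -31339 - 42292/3 = -136309/3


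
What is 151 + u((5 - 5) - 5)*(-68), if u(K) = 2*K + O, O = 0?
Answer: 831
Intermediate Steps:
u(K) = 2*K (u(K) = 2*K + 0 = 2*K)
151 + u((5 - 5) - 5)*(-68) = 151 + (2*((5 - 5) - 5))*(-68) = 151 + (2*(0 - 5))*(-68) = 151 + (2*(-5))*(-68) = 151 - 10*(-68) = 151 + 680 = 831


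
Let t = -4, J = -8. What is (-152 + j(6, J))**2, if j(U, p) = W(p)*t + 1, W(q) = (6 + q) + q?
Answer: 12321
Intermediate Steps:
W(q) = 6 + 2*q
j(U, p) = -23 - 8*p (j(U, p) = (6 + 2*p)*(-4) + 1 = (-24 - 8*p) + 1 = -23 - 8*p)
(-152 + j(6, J))**2 = (-152 + (-23 - 8*(-8)))**2 = (-152 + (-23 + 64))**2 = (-152 + 41)**2 = (-111)**2 = 12321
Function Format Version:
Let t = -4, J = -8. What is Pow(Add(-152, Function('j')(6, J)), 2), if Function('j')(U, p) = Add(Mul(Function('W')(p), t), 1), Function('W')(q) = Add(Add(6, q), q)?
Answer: 12321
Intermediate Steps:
Function('W')(q) = Add(6, Mul(2, q))
Function('j')(U, p) = Add(-23, Mul(-8, p)) (Function('j')(U, p) = Add(Mul(Add(6, Mul(2, p)), -4), 1) = Add(Add(-24, Mul(-8, p)), 1) = Add(-23, Mul(-8, p)))
Pow(Add(-152, Function('j')(6, J)), 2) = Pow(Add(-152, Add(-23, Mul(-8, -8))), 2) = Pow(Add(-152, Add(-23, 64)), 2) = Pow(Add(-152, 41), 2) = Pow(-111, 2) = 12321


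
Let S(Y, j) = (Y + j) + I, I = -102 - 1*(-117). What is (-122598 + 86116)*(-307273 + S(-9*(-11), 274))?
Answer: 11195778570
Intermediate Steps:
I = 15 (I = -102 + 117 = 15)
S(Y, j) = 15 + Y + j (S(Y, j) = (Y + j) + 15 = 15 + Y + j)
(-122598 + 86116)*(-307273 + S(-9*(-11), 274)) = (-122598 + 86116)*(-307273 + (15 - 9*(-11) + 274)) = -36482*(-307273 + (15 + 99 + 274)) = -36482*(-307273 + 388) = -36482*(-306885) = 11195778570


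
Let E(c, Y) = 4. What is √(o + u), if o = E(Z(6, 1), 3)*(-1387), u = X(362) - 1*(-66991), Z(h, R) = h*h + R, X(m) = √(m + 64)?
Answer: √(61443 + √426) ≈ 247.92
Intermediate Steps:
X(m) = √(64 + m)
Z(h, R) = R + h² (Z(h, R) = h² + R = R + h²)
u = 66991 + √426 (u = √(64 + 362) - 1*(-66991) = √426 + 66991 = 66991 + √426 ≈ 67012.)
o = -5548 (o = 4*(-1387) = -5548)
√(o + u) = √(-5548 + (66991 + √426)) = √(61443 + √426)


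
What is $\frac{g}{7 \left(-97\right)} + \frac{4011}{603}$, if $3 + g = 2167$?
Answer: $\frac{472859}{136479} \approx 3.4647$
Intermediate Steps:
$g = 2164$ ($g = -3 + 2167 = 2164$)
$\frac{g}{7 \left(-97\right)} + \frac{4011}{603} = \frac{2164}{7 \left(-97\right)} + \frac{4011}{603} = \frac{2164}{-679} + 4011 \cdot \frac{1}{603} = 2164 \left(- \frac{1}{679}\right) + \frac{1337}{201} = - \frac{2164}{679} + \frac{1337}{201} = \frac{472859}{136479}$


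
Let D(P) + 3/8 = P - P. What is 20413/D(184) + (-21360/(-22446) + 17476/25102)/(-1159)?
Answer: -987424271410670/18139621423 ≈ -54435.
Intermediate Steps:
D(P) = -3/8 (D(P) = -3/8 + (P - P) = -3/8 + 0 = -3/8)
20413/D(184) + (-21360/(-22446) + 17476/25102)/(-1159) = 20413/(-3/8) + (-21360/(-22446) + 17476/25102)/(-1159) = 20413*(-8/3) + (-21360*(-1/22446) + 17476*(1/25102))*(-1/1159) = -163304/3 + (3560/3741 + 8738/12551)*(-1/1159) = -163304/3 + (77370418/46953291)*(-1/1159) = -163304/3 - 77370418/54418864269 = -987424271410670/18139621423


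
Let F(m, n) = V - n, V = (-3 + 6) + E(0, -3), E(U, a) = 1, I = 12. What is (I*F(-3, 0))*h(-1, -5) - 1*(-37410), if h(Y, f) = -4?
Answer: 37218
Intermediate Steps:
V = 4 (V = (-3 + 6) + 1 = 3 + 1 = 4)
F(m, n) = 4 - n
(I*F(-3, 0))*h(-1, -5) - 1*(-37410) = (12*(4 - 1*0))*(-4) - 1*(-37410) = (12*(4 + 0))*(-4) + 37410 = (12*4)*(-4) + 37410 = 48*(-4) + 37410 = -192 + 37410 = 37218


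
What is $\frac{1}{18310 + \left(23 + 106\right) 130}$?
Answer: $\frac{1}{35080} \approx 2.8506 \cdot 10^{-5}$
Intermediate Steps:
$\frac{1}{18310 + \left(23 + 106\right) 130} = \frac{1}{18310 + 129 \cdot 130} = \frac{1}{18310 + 16770} = \frac{1}{35080}$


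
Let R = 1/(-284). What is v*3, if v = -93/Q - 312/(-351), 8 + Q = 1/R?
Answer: 3173/876 ≈ 3.6221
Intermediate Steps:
R = -1/284 ≈ -0.0035211
Q = -292 (Q = -8 + 1/(-1/284) = -8 - 284 = -292)
v = 3173/2628 (v = -93/(-292) - 312/(-351) = -93*(-1/292) - 312*(-1/351) = 93/292 + 8/9 = 3173/2628 ≈ 1.2074)
v*3 = (3173/2628)*3 = 3173/876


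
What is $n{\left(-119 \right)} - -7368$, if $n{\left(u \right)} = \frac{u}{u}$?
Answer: $7369$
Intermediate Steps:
$n{\left(u \right)} = 1$
$n{\left(-119 \right)} - -7368 = 1 - -7368 = 1 + 7368 = 7369$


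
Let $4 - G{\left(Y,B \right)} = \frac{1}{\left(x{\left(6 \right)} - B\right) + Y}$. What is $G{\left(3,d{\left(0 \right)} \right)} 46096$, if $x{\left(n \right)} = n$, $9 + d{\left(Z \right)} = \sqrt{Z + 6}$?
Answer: $\frac{9634064}{53} - \frac{23048 \sqrt{6}}{159} \approx 1.8142 \cdot 10^{5}$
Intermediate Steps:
$d{\left(Z \right)} = -9 + \sqrt{6 + Z}$ ($d{\left(Z \right)} = -9 + \sqrt{Z + 6} = -9 + \sqrt{6 + Z}$)
$G{\left(Y,B \right)} = 4 - \frac{1}{6 + Y - B}$ ($G{\left(Y,B \right)} = 4 - \frac{1}{\left(6 - B\right) + Y} = 4 - \frac{1}{6 + Y - B}$)
$G{\left(3,d{\left(0 \right)} \right)} 46096 = \frac{23 - 4 \left(-9 + \sqrt{6 + 0}\right) + 4 \cdot 3}{6 + 3 - \left(-9 + \sqrt{6 + 0}\right)} 46096 = \frac{23 - 4 \left(-9 + \sqrt{6}\right) + 12}{6 + 3 - \left(-9 + \sqrt{6}\right)} 46096 = \frac{23 + \left(36 - 4 \sqrt{6}\right) + 12}{6 + 3 + \left(9 - \sqrt{6}\right)} 46096 = \frac{71 - 4 \sqrt{6}}{18 - \sqrt{6}} \cdot 46096 = \frac{46096 \left(71 - 4 \sqrt{6}\right)}{18 - \sqrt{6}}$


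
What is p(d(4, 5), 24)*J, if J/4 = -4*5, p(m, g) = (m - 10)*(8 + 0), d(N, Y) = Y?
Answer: 3200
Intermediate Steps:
p(m, g) = -80 + 8*m (p(m, g) = (-10 + m)*8 = -80 + 8*m)
J = -80 (J = 4*(-4*5) = 4*(-20) = -80)
p(d(4, 5), 24)*J = (-80 + 8*5)*(-80) = (-80 + 40)*(-80) = -40*(-80) = 3200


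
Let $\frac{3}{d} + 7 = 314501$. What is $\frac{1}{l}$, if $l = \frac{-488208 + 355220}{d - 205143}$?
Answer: $\frac{64516242639}{41823928072} \approx 1.5426$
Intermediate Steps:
$d = \frac{3}{314494}$ ($d = \frac{3}{-7 + 314501} = \frac{3}{314494} \approx 9.5391 \cdot 10^{-6}$)
$l = \frac{41823928072}{64516242639}$ ($l = \frac{-488208 + 355220}{\frac{3}{314494} - 205143} = - \frac{132988}{- \frac{64516242639}{314494}} = \left(-132988\right) \left(- \frac{314494}{64516242639}\right) = \frac{41823928072}{64516242639} \approx 0.64827$)
$\frac{1}{l} = \frac{1}{\frac{41823928072}{64516242639}} = \frac{64516242639}{41823928072}$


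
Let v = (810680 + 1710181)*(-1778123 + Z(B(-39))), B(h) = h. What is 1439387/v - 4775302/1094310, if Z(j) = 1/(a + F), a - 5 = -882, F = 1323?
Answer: -25255422120655730033/5787541593617943915 ≈ -4.3638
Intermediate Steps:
a = -877 (a = 5 - 882 = -877)
Z(j) = 1/446 (Z(j) = 1/(-877 + 1323) = 1/446)
v = -1999150809539877/446 (v = (810680 + 1710181)*(-1778123 + 1/446) = 2520861*(-793042857/446) = -1999150809539877/446 ≈ -4.4824e+12)
1439387/v - 4775302/1094310 = 1439387/(-1999150809539877/446) - 4775302/1094310 = 1439387*(-446/1999150809539877) - 4775302*1/1094310 = -641966602/1999150809539877 - 341093/78165 = -25255422120655730033/5787541593617943915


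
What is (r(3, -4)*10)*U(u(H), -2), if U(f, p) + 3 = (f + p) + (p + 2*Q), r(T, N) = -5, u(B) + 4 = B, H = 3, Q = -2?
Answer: 600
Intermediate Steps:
u(B) = -4 + B
U(f, p) = -7 + f + 2*p (U(f, p) = -3 + ((f + p) + (p + 2*(-2))) = -3 + ((f + p) + (p - 4)) = -3 + ((f + p) + (-4 + p)) = -3 + (-4 + f + 2*p) = -7 + f + 2*p)
(r(3, -4)*10)*U(u(H), -2) = (-5*10)*(-7 + (-4 + 3) + 2*(-2)) = -50*(-7 - 1 - 4) = -50*(-12) = 600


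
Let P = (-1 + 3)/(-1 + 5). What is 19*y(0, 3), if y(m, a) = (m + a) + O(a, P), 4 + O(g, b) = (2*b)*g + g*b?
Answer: 133/2 ≈ 66.500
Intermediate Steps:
P = ½ (P = 2/4 = 2*(¼) = ½ ≈ 0.50000)
O(g, b) = -4 + 3*b*g (O(g, b) = -4 + ((2*b)*g + g*b) = -4 + (2*b*g + b*g) = -4 + 3*b*g)
y(m, a) = -4 + m + 5*a/2 (y(m, a) = (m + a) + (-4 + 3*(½)*a) = (a + m) + (-4 + 3*a/2) = -4 + m + 5*a/2)
19*y(0, 3) = 19*(-4 + 0 + (5/2)*3) = 19*(-4 + 0 + 15/2) = 19*(7/2) = 133/2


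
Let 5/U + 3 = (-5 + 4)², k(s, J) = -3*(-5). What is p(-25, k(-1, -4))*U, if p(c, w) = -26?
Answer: 65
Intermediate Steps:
k(s, J) = 15
U = -5/2 (U = 5/(-3 + (-5 + 4)²) = 5/(-3 + (-1)²) = 5/(-3 + 1) = 5/(-2) = 5*(-½) = -5/2 ≈ -2.5000)
p(-25, k(-1, -4))*U = -26*(-5/2) = 65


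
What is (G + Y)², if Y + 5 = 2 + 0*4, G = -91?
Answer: 8836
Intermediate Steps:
Y = -3 (Y = -5 + (2 + 0*4) = -5 + (2 + 0) = -5 + 2 = -3)
(G + Y)² = (-91 - 3)² = (-94)² = 8836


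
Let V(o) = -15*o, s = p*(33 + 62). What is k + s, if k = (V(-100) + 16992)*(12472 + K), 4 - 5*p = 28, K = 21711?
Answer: 632111580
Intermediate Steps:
p = -24/5 (p = ⅘ - ⅕*28 = ⅘ - 28/5 = -24/5 ≈ -4.8000)
s = -456 (s = -24*(33 + 62)/5 = -24/5*95 = -456)
k = 632112036 (k = (-15*(-100) + 16992)*(12472 + 21711) = (1500 + 16992)*34183 = 18492*34183 = 632112036)
k + s = 632112036 - 456 = 632111580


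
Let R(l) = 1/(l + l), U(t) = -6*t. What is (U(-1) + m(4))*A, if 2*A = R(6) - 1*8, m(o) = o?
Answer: -475/12 ≈ -39.583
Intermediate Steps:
R(l) = 1/(2*l)
A = -95/24 (A = ((½)/6 - 1*8)/2 = ((½)*(⅙) - 8)/2 = (1/12 - 8)/2 = (½)*(-95/12) = -95/24 ≈ -3.9583)
(U(-1) + m(4))*A = (-6*(-1) + 4)*(-95/24) = (6 + 4)*(-95/24) = 10*(-95/24) = -475/12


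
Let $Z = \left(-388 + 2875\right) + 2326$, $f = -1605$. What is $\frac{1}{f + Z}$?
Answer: $\frac{1}{3208} \approx 0.00031172$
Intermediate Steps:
$Z = 4813$ ($Z = 2487 + 2326 = 4813$)
$\frac{1}{f + Z} = \frac{1}{-1605 + 4813} = \frac{1}{3208}$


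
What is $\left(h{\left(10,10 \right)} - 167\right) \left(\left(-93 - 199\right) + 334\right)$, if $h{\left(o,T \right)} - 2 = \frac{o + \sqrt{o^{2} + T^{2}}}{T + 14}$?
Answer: $- \frac{13825}{2} + \frac{35 \sqrt{2}}{2} \approx -6887.8$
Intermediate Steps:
$h{\left(o,T \right)} = 2 + \frac{o + \sqrt{T^{2} + o^{2}}}{14 + T}$ ($h{\left(o,T \right)} = 2 + \frac{o + \sqrt{o^{2} + T^{2}}}{T + 14} = 2 + \frac{o + \sqrt{T^{2} + o^{2}}}{14 + T}$)
$\left(h{\left(10,10 \right)} - 167\right) \left(\left(-93 - 199\right) + 334\right) = \left(\frac{28 + 10 + \sqrt{10^{2} + 10^{2}} + 2 \cdot 10}{14 + 10} - 167\right) \left(\left(-93 - 199\right) + 334\right) = \left(\frac{28 + 10 + \sqrt{100 + 100} + 20}{24} - 167\right) \left(\left(-93 - 199\right) + 334\right) = \left(\frac{28 + 10 + \sqrt{200} + 20}{24} - 167\right) \left(-292 + 334\right) = \left(\frac{28 + 10 + 10 \sqrt{2} + 20}{24} - 167\right) 42 = \left(\frac{58 + 10 \sqrt{2}}{24} - 167\right) 42 = \left(\left(\frac{29}{12} + \frac{5 \sqrt{2}}{12}\right) - 167\right) 42 = \left(- \frac{1975}{12} + \frac{5 \sqrt{2}}{12}\right) 42 = - \frac{13825}{2} + \frac{35 \sqrt{2}}{2}$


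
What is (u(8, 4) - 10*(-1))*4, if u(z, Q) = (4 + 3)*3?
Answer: 124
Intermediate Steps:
u(z, Q) = 21 (u(z, Q) = 7*3 = 21)
(u(8, 4) - 10*(-1))*4 = (21 - 10*(-1))*4 = (21 + 10)*4 = 31*4 = 124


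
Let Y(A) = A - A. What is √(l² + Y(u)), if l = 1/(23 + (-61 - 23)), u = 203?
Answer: 1/61 ≈ 0.016393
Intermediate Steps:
l = -1/61 (l = 1/(23 - 84) = 1/(-61) = -1/61 ≈ -0.016393)
Y(A) = 0
√(l² + Y(u)) = √((-1/61)² + 0) = √(1/3721 + 0) = √(1/3721) = 1/61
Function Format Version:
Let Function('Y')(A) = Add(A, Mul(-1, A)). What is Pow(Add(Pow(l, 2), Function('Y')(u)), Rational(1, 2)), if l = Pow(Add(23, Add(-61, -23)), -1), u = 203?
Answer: Rational(1, 61) ≈ 0.016393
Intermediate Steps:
l = Rational(-1, 61) (l = Pow(Add(23, -84), -1) = Pow(-61, -1) = Rational(-1, 61) ≈ -0.016393)
Function('Y')(A) = 0
Pow(Add(Pow(l, 2), Function('Y')(u)), Rational(1, 2)) = Pow(Add(Pow(Rational(-1, 61), 2), 0), Rational(1, 2)) = Pow(Add(Rational(1, 3721), 0), Rational(1, 2)) = Pow(Rational(1, 3721), Rational(1, 2)) = Rational(1, 61)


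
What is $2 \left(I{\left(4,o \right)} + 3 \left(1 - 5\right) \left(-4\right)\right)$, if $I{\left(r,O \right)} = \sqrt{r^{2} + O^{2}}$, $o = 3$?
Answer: $106$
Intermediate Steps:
$I{\left(r,O \right)} = \sqrt{O^{2} + r^{2}}$
$2 \left(I{\left(4,o \right)} + 3 \left(1 - 5\right) \left(-4\right)\right) = 2 \left(\sqrt{3^{2} + 4^{2}} + 3 \left(1 - 5\right) \left(-4\right)\right) = 2 \left(\sqrt{9 + 16} + 3 \left(-4\right) \left(-4\right)\right) = 2 \left(\sqrt{25} - -48\right) = 2 \left(5 + 48\right) = 2 \cdot 53 = 106$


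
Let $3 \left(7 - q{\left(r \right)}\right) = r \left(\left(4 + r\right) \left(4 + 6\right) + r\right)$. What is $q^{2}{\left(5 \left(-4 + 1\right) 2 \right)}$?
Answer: $8369449$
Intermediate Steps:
$q{\left(r \right)} = 7 - \frac{r \left(40 + 11 r\right)}{3}$ ($q{\left(r \right)} = 7 - \frac{r \left(\left(4 + r\right) \left(4 + 6\right) + r\right)}{3} = 7 - \frac{r \left(\left(4 + r\right) 10 + r\right)}{3} = 7 - \frac{r \left(\left(40 + 10 r\right) + r\right)}{3} = 7 - \frac{r \left(40 + 11 r\right)}{3}$)
$q^{2}{\left(5 \left(-4 + 1\right) 2 \right)} = \left(7 - \frac{40 \cdot 5 \left(-4 + 1\right) 2}{3} - \frac{11 \left(5 \left(-4 + 1\right) 2\right)^{2}}{3}\right)^{2} = \left(7 - \frac{40 \cdot 5 \left(-3\right) 2}{3} - \frac{11 \left(5 \left(-3\right) 2\right)^{2}}{3}\right)^{2} = \left(7 - \frac{40 \left(\left(-15\right) 2\right)}{3} - \frac{11 \left(\left(-15\right) 2\right)^{2}}{3}\right)^{2} = \left(7 - -400 - \frac{11 \left(-30\right)^{2}}{3}\right)^{2} = \left(7 + 400 - 3300\right)^{2} = \left(-2893\right)^{2} = 8369449$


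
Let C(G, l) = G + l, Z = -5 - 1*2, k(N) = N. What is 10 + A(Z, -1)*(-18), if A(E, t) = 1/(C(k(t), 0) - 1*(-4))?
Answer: 4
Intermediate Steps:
Z = -7 (Z = -5 - 2 = -7)
A(E, t) = 1/(4 + t) (A(E, t) = 1/((t + 0) - 1*(-4)) = 1/(t + 4) = 1/(4 + t))
10 + A(Z, -1)*(-18) = 10 - 18/(4 - 1) = 10 - 18/3 = 10 + (⅓)*(-18) = 10 - 6 = 4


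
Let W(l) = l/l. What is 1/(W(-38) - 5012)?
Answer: -1/5011 ≈ -0.00019956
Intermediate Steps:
W(l) = 1
1/(W(-38) - 5012) = 1/(1 - 5012) = 1/(-5011) = -1/5011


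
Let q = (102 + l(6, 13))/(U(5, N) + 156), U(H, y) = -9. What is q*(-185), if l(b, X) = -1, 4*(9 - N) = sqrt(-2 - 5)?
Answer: -18685/147 ≈ -127.11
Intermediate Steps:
N = 9 - I*sqrt(7)/4 (N = 9 - sqrt(-2 - 5)/4 = 9 - I*sqrt(7)/4 ≈ 9.0 - 0.66144*I)
q = 101/147 (q = (102 - 1)/(-9 + 156) = 101/147 ≈ 0.68707)
q*(-185) = (101/147)*(-185) = -18685/147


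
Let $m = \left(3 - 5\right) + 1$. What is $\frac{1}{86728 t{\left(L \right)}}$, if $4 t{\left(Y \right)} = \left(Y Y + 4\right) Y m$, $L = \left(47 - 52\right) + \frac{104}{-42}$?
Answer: $\frac{9261}{89911806562} \approx 1.03 \cdot 10^{-7}$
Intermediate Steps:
$m = -1$ ($m = -2 + 1 = -1$)
$L = - \frac{157}{21}$ ($L = -5 + 104 \left(- \frac{1}{42}\right) = -5 - \frac{52}{21} = - \frac{157}{21} \approx -7.4762$)
$t{\left(Y \right)} = - \frac{Y \left(4 + Y^{2}\right)}{4}$ ($t{\left(Y \right)} = \frac{\left(Y Y + 4\right) Y \left(-1\right)}{4} = \frac{\left(Y^{2} + 4\right) Y \left(-1\right)}{4} = \frac{\left(4 + Y^{2}\right) Y \left(-1\right)}{4} = \frac{Y \left(4 + Y^{2}\right) \left(-1\right)}{4} = \frac{\left(-1\right) Y \left(4 + Y^{2}\right)}{4} = - \frac{Y \left(4 + Y^{2}\right)}{4}$)
$\frac{1}{86728 t{\left(L \right)}} = \frac{1}{86728 \left(\left(-1\right) \left(- \frac{157}{21}\right) - \frac{\left(- \frac{157}{21}\right)^{3}}{4}\right)} = \frac{1}{86728 \left(\frac{157}{21} - - \frac{3869893}{37044}\right)} = \frac{1}{86728 \left(\frac{157}{21} + \frac{3869893}{37044}\right)} = \frac{1}{86728 \cdot \frac{4146841}{37044}} = \frac{1}{86728} \cdot \frac{37044}{4146841} = \frac{9261}{89911806562}$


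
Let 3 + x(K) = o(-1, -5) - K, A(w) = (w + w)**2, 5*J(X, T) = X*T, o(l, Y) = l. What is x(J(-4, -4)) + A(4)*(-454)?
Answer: -145316/5 ≈ -29063.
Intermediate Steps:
J(X, T) = T*X/5 (J(X, T) = (X*T)/5 = (T*X)/5 = T*X/5)
A(w) = 4*w**2 (A(w) = (2*w)**2 = 4*w**2)
x(K) = -4 - K (x(K) = -3 + (-1 - K) = -4 - K)
x(J(-4, -4)) + A(4)*(-454) = (-4 - (-4)*(-4)/5) + (4*4**2)*(-454) = (-4 - 1*16/5) + (4*16)*(-454) = (-4 - 16/5) + 64*(-454) = -36/5 - 29056 = -145316/5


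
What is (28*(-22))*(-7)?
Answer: 4312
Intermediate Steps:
(28*(-22))*(-7) = -616*(-7) = 4312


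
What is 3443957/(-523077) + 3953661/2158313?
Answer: -5365068029644/1128963889101 ≈ -4.7522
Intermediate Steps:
3443957/(-523077) + 3953661/2158313 = 3443957*(-1/523077) + 3953661*(1/2158313) = -3443957/523077 + 3953661/2158313 = -5365068029644/1128963889101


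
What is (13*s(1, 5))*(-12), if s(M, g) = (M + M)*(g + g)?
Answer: -3120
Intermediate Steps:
s(M, g) = 4*M*g (s(M, g) = (2*M)*(2*g) = 4*M*g)
(13*s(1, 5))*(-12) = (13*(4*1*5))*(-12) = (13*20)*(-12) = 260*(-12) = -3120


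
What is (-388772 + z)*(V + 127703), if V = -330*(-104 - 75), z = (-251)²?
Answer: -60845226983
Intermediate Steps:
z = 63001
V = 59070 (V = -330*(-179) = 59070)
(-388772 + z)*(V + 127703) = (-388772 + 63001)*(59070 + 127703) = -325771*186773 = -60845226983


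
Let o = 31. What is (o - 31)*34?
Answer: 0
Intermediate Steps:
(o - 31)*34 = (31 - 31)*34 = 0*34 = 0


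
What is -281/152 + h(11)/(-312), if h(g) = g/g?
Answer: -5489/2964 ≈ -1.8519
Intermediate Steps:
h(g) = 1
-281/152 + h(11)/(-312) = -281/152 + 1/(-312) = -281*1/152 + 1*(-1/312) = -281/152 - 1/312 = -5489/2964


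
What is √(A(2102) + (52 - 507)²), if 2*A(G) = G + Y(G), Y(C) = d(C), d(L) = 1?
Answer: √832306/2 ≈ 456.15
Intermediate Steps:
Y(C) = 1
A(G) = ½ + G/2 (A(G) = (G + 1)/2 = (1 + G)/2 = ½ + G/2)
√(A(2102) + (52 - 507)²) = √((½ + (½)*2102) + (52 - 507)²) = √((½ + 1051) + (-455)²) = √(2103/2 + 207025) = √(416153/2) = √832306/2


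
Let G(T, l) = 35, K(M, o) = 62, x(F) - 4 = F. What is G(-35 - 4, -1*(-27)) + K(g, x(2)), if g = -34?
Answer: 97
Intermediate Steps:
x(F) = 4 + F
G(-35 - 4, -1*(-27)) + K(g, x(2)) = 35 + 62 = 97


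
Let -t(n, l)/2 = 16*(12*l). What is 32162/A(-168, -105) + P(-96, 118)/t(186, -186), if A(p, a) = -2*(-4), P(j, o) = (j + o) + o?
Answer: 71785619/17856 ≈ 4020.3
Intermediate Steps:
P(j, o) = j + 2*o
A(p, a) = 8
t(n, l) = -384*l (t(n, l) = -32*12*l = -384*l)
32162/A(-168, -105) + P(-96, 118)/t(186, -186) = 32162/8 + (-96 + 2*118)/((-384*(-186))) = 32162*(⅛) + (-96 + 236)/71424 = 16081/4 + 140*(1/71424) = 16081/4 + 35/17856 = 71785619/17856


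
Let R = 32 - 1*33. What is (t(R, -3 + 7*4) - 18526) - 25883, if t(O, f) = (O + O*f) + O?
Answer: -44436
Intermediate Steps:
R = -1 (R = 32 - 33 = -1)
t(O, f) = 2*O + O*f
(t(R, -3 + 7*4) - 18526) - 25883 = (-(2 + (-3 + 7*4)) - 18526) - 25883 = (-(2 + (-3 + 28)) - 18526) - 25883 = (-(2 + 25) - 18526) - 25883 = (-1*27 - 18526) - 25883 = (-27 - 18526) - 25883 = -18553 - 25883 = -44436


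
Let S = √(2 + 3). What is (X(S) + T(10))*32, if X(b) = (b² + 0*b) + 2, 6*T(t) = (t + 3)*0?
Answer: 224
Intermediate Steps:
S = √5 ≈ 2.2361
T(t) = 0 (T(t) = ((t + 3)*0)/6 = ((3 + t)*0)/6 = (⅙)*0 = 0)
X(b) = 2 + b² (X(b) = (b² + 0) + 2 = b² + 2 = 2 + b²)
(X(S) + T(10))*32 = ((2 + (√5)²) + 0)*32 = ((2 + 5) + 0)*32 = (7 + 0)*32 = 7*32 = 224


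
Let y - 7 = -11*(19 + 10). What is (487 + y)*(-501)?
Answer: -87675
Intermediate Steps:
y = -312 (y = 7 - 11*(19 + 10) = 7 - 11*29 = 7 - 319 = -312)
(487 + y)*(-501) = (487 - 312)*(-501) = 175*(-501) = -87675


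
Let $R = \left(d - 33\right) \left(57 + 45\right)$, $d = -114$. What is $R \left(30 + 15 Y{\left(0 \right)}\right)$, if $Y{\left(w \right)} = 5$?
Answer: $-1574370$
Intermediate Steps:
$R = -14994$ ($R = \left(-114 - 33\right) \left(57 + 45\right) = \left(-147\right) 102 = -14994$)
$R \left(30 + 15 Y{\left(0 \right)}\right) = - 14994 \left(30 + 15 \cdot 5\right) = - 14994 \left(30 + 75\right) = \left(-14994\right) 105 = -1574370$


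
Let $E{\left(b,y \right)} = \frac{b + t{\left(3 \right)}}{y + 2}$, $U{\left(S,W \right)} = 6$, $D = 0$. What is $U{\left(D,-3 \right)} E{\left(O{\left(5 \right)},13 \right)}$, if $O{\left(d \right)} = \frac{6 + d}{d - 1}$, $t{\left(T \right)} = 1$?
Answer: $\frac{3}{2} \approx 1.5$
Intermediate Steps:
$O{\left(d \right)} = \frac{6 + d}{-1 + d}$
$E{\left(b,y \right)} = \frac{1 + b}{2 + y}$ ($E{\left(b,y \right)} = \frac{b + 1}{y + 2} = \frac{1 + b}{2 + y}$)
$U{\left(D,-3 \right)} E{\left(O{\left(5 \right)},13 \right)} = 6 \frac{1 + \frac{6 + 5}{-1 + 5}}{2 + 13} = 6 \frac{1 + \frac{1}{4} \cdot 11}{15} = 6 \frac{1 + \frac{11}{4}}{15} = 6 \cdot \frac{1}{15} \cdot \frac{15}{4} = 6 \cdot \frac{1}{4} = \frac{3}{2}$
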